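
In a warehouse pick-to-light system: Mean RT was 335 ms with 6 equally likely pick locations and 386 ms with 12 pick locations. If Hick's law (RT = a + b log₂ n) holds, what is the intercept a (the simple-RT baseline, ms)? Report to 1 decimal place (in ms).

b = (RT₂ − RT₁)/(log₂ n₂ − log₂ n₁) = (386 − 335)/(3.5850 − 2.5850) = 51.000 ms/bit.
a = RT₁ − b·log₂ n₁ = 335 − 51.000 × 2.5850 = 203.167 ms.

203.2 ms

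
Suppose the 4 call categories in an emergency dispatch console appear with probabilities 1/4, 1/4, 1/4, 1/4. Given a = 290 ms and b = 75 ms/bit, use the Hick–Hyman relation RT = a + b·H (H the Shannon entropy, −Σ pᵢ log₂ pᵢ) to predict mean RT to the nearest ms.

440 ms

H = −Σ pᵢ log₂ pᵢ = 0.25·2 + 0.25·2 + 0.25·2 + 0.25·2 = 2.000 bits.
RT = 290 + 75 × 2.000 = 440.00 ms.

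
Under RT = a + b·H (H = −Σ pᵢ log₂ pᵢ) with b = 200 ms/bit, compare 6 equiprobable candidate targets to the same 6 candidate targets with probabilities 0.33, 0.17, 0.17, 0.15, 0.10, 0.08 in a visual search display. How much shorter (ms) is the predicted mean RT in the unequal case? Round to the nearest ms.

Equiprobable entropy H₀ = log₂ 6 = 2.5850 bits.
Skewed entropy H = −Σ pᵢ log₂ pᵢ = 2.4312 bits.
ΔRT = b·(H₀ − H) = 200 × 0.1537 = 30.74 ms.

31 ms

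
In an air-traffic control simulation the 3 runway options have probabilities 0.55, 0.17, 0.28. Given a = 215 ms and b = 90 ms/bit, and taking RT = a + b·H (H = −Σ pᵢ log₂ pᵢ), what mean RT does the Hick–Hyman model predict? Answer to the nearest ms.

Entropy contributions −pᵢ log₂ pᵢ: 0.4744, 0.4346, 0.5142; sum H = 1.4232 bits.
RT = a + bH = 215 + 90·1.4232 = 343.09 ms.

343 ms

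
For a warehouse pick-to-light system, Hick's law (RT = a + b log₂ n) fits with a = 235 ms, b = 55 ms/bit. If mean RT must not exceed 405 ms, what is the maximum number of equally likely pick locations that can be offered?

8

Set 235 + 55·log₂ n ≤ 405 → log₂ n ≤ (405 − 235)/55 = 3.0909.
So n ≤ 2^3.0909 = 8.520; the largest integer n is 8.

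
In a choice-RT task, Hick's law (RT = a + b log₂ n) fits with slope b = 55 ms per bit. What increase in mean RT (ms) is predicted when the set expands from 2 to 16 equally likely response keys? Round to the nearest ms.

165 ms

Only the slope matters, since a is common to both: ΔRT = b·log₂(n₂/n₁).
log₂(16) − log₂(2) = log₂(16/2) = log₂(8) = 3.
ΔRT = 55 × 3.0000 = 165.000 ms.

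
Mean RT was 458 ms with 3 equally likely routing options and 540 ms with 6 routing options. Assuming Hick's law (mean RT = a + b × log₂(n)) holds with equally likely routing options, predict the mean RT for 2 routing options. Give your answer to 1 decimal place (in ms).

410.0 ms

Fit slope and intercept:
  b = (540 − 458) / (log₂ 6 − log₂ 3) = 82 / (2.5850 − 1.5850) = 82.000 ms/bit
  a = 458 − 82.000 × 1.5850 = 328.033 ms
Then RT(2) = 328.033 + 82.000 × log₂ 2 = 328.033 + 82.000 × 1 ≈ 410.033 ms.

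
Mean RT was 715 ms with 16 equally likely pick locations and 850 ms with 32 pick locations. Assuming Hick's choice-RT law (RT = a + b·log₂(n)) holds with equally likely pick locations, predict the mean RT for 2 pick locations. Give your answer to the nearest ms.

Solve the two-equation system in a and b:
  b = (850 − 715) / (log₂ 32 − log₂ 16) = 135 / (5 − 4) = 135 ms/bit
  a = 715 − 135 × 4 = 175 ms
Then RT(2) = 175 + 135 × log₂ 2 = 175 + 135 × 1 ≈ 310.000 ms.

310 ms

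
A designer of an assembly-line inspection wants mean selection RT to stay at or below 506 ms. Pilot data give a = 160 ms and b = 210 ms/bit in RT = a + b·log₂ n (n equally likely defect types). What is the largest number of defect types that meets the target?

Information budget: (506 − 160)/210 = 1.6476 bits, so n ≤ 2^1.6476 = 3.133 → at most 3.

3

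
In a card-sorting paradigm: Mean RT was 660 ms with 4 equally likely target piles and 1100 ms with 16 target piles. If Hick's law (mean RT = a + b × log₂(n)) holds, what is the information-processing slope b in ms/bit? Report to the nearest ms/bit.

The slope on a log₂ axis is (1100 − 660) / (4 − 2) = 220 ms/bit.

220 ms/bit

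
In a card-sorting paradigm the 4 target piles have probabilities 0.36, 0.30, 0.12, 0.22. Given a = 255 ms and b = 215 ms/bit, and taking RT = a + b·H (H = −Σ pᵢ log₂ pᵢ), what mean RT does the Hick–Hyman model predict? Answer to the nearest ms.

663 ms

H = 0.36·log₂(1/0.36) + 0.30·log₂(1/0.30) + 0.12·log₂(1/0.12) + 0.22·log₂(1/0.22) = 1.8993 bits.
RT = 255 + 215 × 1.8993 = 663.36 ms.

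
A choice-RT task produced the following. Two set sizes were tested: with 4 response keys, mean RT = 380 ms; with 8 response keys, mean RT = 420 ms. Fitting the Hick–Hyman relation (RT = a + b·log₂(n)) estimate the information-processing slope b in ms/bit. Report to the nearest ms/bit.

40 ms/bit

The slope on a log₂ axis is (420 − 380) / (3 − 2) = 40 ms/bit.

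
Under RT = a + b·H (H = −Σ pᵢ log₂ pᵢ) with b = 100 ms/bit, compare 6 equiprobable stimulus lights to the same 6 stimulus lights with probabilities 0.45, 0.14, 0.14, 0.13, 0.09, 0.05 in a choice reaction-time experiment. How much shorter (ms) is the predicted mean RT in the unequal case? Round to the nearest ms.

Equiprobable entropy H₀ = log₂ 6 = 2.5850 bits.
Skewed entropy H = −Σ pᵢ log₂ pᵢ = 2.2240 bits.
ΔRT = b·(H₀ − H) = 100 × 0.3609 = 36.09 ms.

36 ms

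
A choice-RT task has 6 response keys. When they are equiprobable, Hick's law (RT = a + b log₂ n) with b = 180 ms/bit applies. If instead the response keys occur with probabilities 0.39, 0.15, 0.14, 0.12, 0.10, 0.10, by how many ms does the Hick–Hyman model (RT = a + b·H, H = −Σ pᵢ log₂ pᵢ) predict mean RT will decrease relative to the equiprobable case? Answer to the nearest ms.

39 ms

Equiprobable entropy H₀ = log₂ 6 = 2.5850 bits.
Skewed entropy H = −Σ pᵢ log₂ pᵢ = 2.3689 bits.
ΔRT = b·(H₀ − H) = 180 × 0.2161 = 38.89 ms.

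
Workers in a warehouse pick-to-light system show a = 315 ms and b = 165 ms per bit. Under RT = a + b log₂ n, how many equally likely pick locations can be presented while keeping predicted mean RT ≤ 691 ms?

4

165·log₂ n ≤ 691 − 315 = 376, giving log₂ n ≤ 2.2788 and n ≤ 4.853. The largest whole number is 4.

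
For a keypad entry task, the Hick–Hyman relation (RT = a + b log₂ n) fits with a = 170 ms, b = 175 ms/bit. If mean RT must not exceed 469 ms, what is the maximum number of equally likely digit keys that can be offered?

Set 170 + 175·log₂ n ≤ 469 → log₂ n ≤ (469 − 170)/175 = 1.7086.
So n ≤ 2^1.7086 = 3.268; the largest integer n is 3.

3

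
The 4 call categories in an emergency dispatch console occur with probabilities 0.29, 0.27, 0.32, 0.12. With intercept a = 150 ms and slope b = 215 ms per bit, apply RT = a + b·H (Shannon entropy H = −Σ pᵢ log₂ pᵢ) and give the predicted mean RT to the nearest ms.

Entropy contributions −pᵢ log₂ pᵢ: 0.5179, 0.5100, 0.5260, 0.3671; sum H = 1.9210 bits.
RT = a + bH = 150 + 215·1.9210 = 563.02 ms.

563 ms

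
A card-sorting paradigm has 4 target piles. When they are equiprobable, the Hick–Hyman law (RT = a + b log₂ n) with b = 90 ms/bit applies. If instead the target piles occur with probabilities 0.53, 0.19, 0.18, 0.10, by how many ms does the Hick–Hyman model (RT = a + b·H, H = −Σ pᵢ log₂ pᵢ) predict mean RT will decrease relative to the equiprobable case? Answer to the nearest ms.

25 ms

The RT saving is b·ΔH. Equiprobable H₀ = log₂(4) = 2.0000 bits; with the given probabilities H = 1.7182 bits.
b·(H₀ − H) = 90 × (2.0000 − 1.7182) = 25.36 ms.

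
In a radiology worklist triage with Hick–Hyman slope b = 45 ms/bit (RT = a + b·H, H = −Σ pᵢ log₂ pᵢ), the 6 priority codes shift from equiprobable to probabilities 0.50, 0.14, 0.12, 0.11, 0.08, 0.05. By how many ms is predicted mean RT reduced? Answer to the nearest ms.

The RT saving is b·ΔH. Equiprobable H₀ = log₂(6) = 2.5850 bits; with the given probabilities H = 2.1221 bits.
b·(H₀ − H) = 45 × (2.5850 − 2.1221) = 20.83 ms.

21 ms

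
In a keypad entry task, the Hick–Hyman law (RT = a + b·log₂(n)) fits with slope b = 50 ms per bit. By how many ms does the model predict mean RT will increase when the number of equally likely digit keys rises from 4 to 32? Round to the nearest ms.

150 ms

Only the slope matters, since a is common to both: ΔRT = b·log₂(n₂/n₁).
log₂(32) − log₂(4) = log₂(32/4) = log₂(8) = 3.
ΔRT = 50 × 3.0000 = 150.000 ms.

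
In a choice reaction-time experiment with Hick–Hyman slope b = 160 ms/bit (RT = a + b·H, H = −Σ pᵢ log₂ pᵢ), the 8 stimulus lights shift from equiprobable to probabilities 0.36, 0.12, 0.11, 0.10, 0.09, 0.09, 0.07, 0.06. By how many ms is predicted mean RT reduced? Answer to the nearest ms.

Equiprobable entropy H₀ = log₂ 8 = 3.0000 bits.
Skewed entropy H = −Σ pᵢ log₂ pᵢ = 2.7176 bits.
ΔRT = b·(H₀ − H) = 160 × 0.2824 = 45.19 ms.

45 ms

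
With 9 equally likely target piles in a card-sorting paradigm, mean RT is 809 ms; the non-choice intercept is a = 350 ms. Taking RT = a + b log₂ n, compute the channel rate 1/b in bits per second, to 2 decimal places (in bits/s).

b = (809 − 350)/log₂ 9 = 459/3.1699 = 144.798 ms per bit = 0.14480 s/bit; the reciprocal is 6.906 bits/s.

6.91 bits/s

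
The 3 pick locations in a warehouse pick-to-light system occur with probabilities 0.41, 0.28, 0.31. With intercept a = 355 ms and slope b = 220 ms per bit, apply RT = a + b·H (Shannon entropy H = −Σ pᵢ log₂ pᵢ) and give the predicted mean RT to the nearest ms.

699 ms

Entropy contributions −pᵢ log₂ pᵢ: 0.5274, 0.5142, 0.5238; sum H = 1.5654 bits.
RT = a + bH = 355 + 220·1.5654 = 699.39 ms.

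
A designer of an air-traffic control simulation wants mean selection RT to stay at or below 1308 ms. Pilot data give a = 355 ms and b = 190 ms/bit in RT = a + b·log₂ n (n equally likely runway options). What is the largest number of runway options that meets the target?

Information budget: (1308 − 355)/190 = 5.0158 bits, so n ≤ 2^5.0158 = 32.352 → at most 32.

32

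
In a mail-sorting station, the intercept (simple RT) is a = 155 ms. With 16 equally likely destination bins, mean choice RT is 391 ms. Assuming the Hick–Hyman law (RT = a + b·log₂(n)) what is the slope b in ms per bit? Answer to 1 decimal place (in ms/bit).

log₂(16) = 4 bits.
b = (RT − a)/log₂ n = (391 − 155) / 4 = 59.000 ms/bit.

59.0 ms/bit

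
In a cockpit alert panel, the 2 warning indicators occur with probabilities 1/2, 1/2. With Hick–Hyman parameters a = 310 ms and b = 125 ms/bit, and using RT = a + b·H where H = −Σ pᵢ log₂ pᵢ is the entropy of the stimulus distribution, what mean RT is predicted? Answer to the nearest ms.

H = −Σ pᵢ log₂ pᵢ = 0.5·1 + 0.5·1 = 1.000 bits.
RT = 310 + 125 × 1.000 = 435.00 ms.

435 ms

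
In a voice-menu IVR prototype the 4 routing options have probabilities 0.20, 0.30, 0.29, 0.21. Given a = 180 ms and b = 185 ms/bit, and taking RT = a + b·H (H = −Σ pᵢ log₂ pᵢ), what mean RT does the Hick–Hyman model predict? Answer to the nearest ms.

H = 0.20·log₂(1/0.20) + 0.30·log₂(1/0.30) + 0.29·log₂(1/0.29) + 0.21·log₂(1/0.21) = 1.9762 bits.
RT = 180 + 185 × 1.9762 = 545.60 ms.

546 ms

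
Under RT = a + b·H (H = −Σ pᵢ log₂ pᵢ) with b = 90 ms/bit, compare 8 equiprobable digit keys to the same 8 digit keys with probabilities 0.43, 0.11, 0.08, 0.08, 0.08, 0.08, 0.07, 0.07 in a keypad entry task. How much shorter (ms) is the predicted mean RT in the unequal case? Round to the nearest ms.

38 ms

Equiprobable entropy H₀ = log₂ 8 = 3.0000 bits.
Skewed entropy H = −Σ pᵢ log₂ pᵢ = 2.5770 bits.
ΔRT = b·(H₀ − H) = 90 × 0.4230 = 38.07 ms.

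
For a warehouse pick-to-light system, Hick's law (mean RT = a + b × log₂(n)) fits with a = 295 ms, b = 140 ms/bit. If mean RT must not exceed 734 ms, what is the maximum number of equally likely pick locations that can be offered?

8

Set 295 + 140·log₂ n ≤ 734 → log₂ n ≤ (734 − 295)/140 = 3.1357.
So n ≤ 2^3.1357 = 8.789; the largest integer n is 8.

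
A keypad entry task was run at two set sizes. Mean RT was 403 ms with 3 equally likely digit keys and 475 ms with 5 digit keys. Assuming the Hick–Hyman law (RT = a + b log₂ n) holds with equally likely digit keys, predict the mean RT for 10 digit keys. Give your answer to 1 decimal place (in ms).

Fit slope and intercept:
  b = (475 − 403) / (log₂ 5 − log₂ 3) = 72 / (2.3219 − 1.5850) = 97.698 ms/bit
  a = 403 − 97.698 × 1.5850 = 248.152 ms
Then RT(10) = 248.152 + 97.698 × log₂ 10 = 248.152 + 97.698 × 3.3219 ≈ 572.698 ms.

572.7 ms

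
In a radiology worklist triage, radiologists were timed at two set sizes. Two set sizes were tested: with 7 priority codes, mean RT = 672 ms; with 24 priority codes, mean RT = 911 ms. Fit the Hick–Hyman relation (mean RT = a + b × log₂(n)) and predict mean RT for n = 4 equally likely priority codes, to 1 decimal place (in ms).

563.5 ms

With log₂ n on the abscissa the relation is linear; from the two conditions:
  b = (911 − 672) / (log₂ 24 − log₂ 7) = 239 / (4.5850 − 2.8074) = 134.450 ms/bit
  a = 672 − 134.450 × 2.8074 = 294.550 ms
Then RT(4) = 294.550 + 134.450 × log₂ 4 = 294.550 + 134.450 × 2 ≈ 563.451 ms.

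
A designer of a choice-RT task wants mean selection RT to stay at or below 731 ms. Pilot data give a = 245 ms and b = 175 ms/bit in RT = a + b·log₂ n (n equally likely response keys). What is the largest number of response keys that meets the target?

6

Information budget: (731 − 245)/175 = 2.7771 bits, so n ≤ 2^2.7771 = 6.855 → at most 6.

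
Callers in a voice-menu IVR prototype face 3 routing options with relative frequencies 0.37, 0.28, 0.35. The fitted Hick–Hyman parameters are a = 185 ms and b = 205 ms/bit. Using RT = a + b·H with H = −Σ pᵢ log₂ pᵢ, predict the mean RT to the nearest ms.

Entropy contributions −pᵢ log₂ pᵢ: 0.5307, 0.5142, 0.5301; sum H = 1.5751 bits.
RT = a + bH = 185 + 205·1.5751 = 507.89 ms.

508 ms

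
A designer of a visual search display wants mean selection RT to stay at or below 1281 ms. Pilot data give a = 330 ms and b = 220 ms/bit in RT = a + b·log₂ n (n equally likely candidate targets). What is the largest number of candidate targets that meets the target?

20

220·log₂ n ≤ 1281 − 330 = 951, giving log₂ n ≤ 4.3227 and n ≤ 20.011. The largest whole number is 20.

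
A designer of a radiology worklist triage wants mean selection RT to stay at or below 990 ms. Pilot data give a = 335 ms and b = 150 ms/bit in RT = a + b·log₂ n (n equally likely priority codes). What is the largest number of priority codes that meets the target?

20

150·log₂ n ≤ 990 − 335 = 655, giving log₂ n ≤ 4.3667 and n ≤ 20.630. The largest whole number is 20.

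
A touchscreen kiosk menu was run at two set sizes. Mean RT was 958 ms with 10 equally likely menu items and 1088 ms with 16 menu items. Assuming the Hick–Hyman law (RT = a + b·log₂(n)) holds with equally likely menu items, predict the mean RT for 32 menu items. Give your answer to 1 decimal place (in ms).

1279.7 ms

Fit slope and intercept:
  b = (1088 − 958) / (log₂ 16 − log₂ 10) = 130 / (4 − 3.3219) = 191.720 ms/bit
  a = 958 − 191.720 × 3.3219 = 321.120 ms
Then RT(32) = 321.120 + 191.720 × log₂ 32 = 321.120 + 191.720 × 5 ≈ 1279.720 ms.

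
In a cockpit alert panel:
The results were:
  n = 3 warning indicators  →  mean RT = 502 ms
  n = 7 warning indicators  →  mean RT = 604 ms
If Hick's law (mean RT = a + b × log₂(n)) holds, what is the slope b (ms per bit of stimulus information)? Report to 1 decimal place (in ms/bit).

83.4 ms/bit

b = (RT₂ − RT₁)/(log₂ n₂ − log₂ n₁) = (604 − 502)/(2.8074 − 1.5850) = 83.443 ms/bit.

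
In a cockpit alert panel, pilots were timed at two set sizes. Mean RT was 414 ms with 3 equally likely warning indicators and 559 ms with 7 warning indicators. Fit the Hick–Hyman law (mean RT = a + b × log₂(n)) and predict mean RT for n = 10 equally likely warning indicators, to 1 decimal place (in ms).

620.0 ms

Solve the two-equation system in a and b:
  b = (559 − 414) / (log₂ 7 − log₂ 3) = 145 / (2.8074 − 1.5850) = 118.620 ms/bit
  a = 414 − 118.620 × 1.5850 = 225.992 ms
Then RT(10) = 225.992 + 118.620 × log₂ 10 = 225.992 + 118.620 × 3.3219 ≈ 620.039 ms.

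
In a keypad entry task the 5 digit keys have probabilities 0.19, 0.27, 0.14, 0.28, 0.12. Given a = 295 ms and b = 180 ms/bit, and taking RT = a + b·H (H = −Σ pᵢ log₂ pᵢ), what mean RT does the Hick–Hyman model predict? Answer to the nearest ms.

H = 0.19·log₂(1/0.19) + 0.27·log₂(1/0.27) + 0.14·log₂(1/0.14) + 0.28·log₂(1/0.28) + 0.12·log₂(1/0.12) = 2.2436 bits.
RT = 295 + 180 × 2.2436 = 698.86 ms.

699 ms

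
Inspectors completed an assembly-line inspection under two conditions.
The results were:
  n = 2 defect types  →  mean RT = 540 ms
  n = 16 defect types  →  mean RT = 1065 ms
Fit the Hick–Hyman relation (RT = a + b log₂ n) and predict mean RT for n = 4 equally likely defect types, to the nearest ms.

With log₂ n on the abscissa the relation is linear; from the two conditions:
  b = (1065 − 540) / (log₂ 16 − log₂ 2) = 525 / (4 − 1) = 175 ms/bit
  a = 540 − 175 × 1 = 365 ms
Then RT(4) = 365 + 175 × log₂ 4 = 365 + 175 × 2 ≈ 715.000 ms.

715 ms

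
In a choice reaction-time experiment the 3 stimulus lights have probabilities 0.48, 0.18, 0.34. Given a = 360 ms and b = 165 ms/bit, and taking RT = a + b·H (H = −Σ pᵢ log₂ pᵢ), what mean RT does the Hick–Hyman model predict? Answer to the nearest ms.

605 ms

H = 0.48·log₂(1/0.48) + 0.18·log₂(1/0.18) + 0.34·log₂(1/0.34) = 1.4828 bits.
RT = 360 + 165 × 1.4828 = 604.65 ms.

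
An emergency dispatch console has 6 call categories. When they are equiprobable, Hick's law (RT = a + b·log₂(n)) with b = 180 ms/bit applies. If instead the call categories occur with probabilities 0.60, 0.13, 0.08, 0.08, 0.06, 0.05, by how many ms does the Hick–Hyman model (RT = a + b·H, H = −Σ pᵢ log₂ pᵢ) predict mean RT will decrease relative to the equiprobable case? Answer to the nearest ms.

129 ms

The RT saving is b·ΔH. Equiprobable H₀ = log₂(6) = 2.5850 bits; with the given probabilities H = 1.8675 bits.
b·(H₀ − H) = 180 × (2.5850 − 1.8675) = 129.15 ms.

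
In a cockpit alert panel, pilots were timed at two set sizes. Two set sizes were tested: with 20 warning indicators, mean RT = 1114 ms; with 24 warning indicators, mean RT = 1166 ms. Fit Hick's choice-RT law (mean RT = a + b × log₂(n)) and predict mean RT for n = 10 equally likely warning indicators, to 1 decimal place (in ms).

916.3 ms

With log₂ n on the abscissa the relation is linear; from the two conditions:
  b = (1166 − 1114) / (log₂ 24 − log₂ 20) = 52 / (4.5850 − 4.3219) = 197.693 ms/bit
  a = 1114 − 197.693 × 4.3219 = 259.586 ms
Then RT(10) = 259.586 + 197.693 × log₂ 10 = 259.586 + 197.693 × 3.3219 ≈ 916.307 ms.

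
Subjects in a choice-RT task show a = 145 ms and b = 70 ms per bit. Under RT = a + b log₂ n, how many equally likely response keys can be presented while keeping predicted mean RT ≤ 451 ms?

20

70·log₂ n ≤ 451 − 145 = 306, giving log₂ n ≤ 4.3714 and n ≤ 20.698. The largest whole number is 20.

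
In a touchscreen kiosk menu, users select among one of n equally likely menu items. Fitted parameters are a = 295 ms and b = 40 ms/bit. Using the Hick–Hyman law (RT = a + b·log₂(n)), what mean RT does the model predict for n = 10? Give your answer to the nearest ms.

428 ms

log₂(10) = 3.3219 bits, so RT = 295 + 40 × 3.3219 ≈ 427.877 ms.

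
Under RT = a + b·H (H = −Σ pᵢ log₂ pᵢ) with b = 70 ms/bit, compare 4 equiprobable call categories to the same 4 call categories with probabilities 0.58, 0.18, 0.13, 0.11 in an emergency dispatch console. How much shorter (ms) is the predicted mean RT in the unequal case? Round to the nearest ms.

Equiprobable entropy H₀ = log₂ 4 = 2.0000 bits.
Skewed entropy H = −Σ pᵢ log₂ pᵢ = 1.6340 bits.
ΔRT = b·(H₀ − H) = 70 × 0.3660 = 25.62 ms.

26 ms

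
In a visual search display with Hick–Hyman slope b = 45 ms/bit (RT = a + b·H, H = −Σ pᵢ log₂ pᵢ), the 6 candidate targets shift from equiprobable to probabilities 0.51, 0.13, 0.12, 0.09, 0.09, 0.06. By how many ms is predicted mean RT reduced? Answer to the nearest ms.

Equiprobable entropy H₀ = log₂ 6 = 2.5850 bits.
Skewed entropy H = −Σ pᵢ log₂ pᵢ = 2.1140 bits.
ΔRT = b·(H₀ − H) = 45 × 0.4710 = 21.19 ms.

21 ms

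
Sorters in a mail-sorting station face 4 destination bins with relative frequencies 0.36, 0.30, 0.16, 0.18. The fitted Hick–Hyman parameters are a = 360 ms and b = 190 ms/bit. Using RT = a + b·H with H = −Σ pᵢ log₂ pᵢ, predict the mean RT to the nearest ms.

725 ms

Entropy contributions −pᵢ log₂ pᵢ: 0.5306, 0.5211, 0.4230, 0.4453; sum H = 1.9200 bits.
RT = a + bH = 360 + 190·1.9200 = 724.81 ms.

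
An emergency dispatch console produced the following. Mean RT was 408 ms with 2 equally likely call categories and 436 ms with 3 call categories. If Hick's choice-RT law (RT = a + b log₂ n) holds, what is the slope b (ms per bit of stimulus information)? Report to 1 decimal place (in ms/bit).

Slope: b = (436 − 408) / (log₂ 3 − log₂ 2) = 28/0.5850 = 47.866 ms/bit.

47.9 ms/bit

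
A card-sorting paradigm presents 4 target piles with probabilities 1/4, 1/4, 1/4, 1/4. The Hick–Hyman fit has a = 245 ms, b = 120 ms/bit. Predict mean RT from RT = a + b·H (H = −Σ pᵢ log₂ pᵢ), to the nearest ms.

485 ms

H = −Σ pᵢ log₂ pᵢ = 0.25·2 + 0.25·2 + 0.25·2 + 0.25·2 = 2.000 bits.
RT = 245 + 120 × 2.000 = 485.00 ms.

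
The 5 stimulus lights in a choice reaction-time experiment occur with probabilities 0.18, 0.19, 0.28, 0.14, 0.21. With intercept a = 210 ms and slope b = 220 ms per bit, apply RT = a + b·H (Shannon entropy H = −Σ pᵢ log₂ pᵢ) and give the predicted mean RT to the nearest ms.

713 ms

H = 0.18·log₂(1/0.18) + 0.19·log₂(1/0.19) + 0.28·log₂(1/0.28) + 0.14·log₂(1/0.14) + 0.21·log₂(1/0.21) = 2.2847 bits.
RT = 210 + 220 × 2.2847 = 712.63 ms.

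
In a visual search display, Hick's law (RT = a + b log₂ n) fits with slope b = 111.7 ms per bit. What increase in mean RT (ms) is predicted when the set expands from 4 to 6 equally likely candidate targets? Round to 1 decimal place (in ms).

65.3 ms

The intercept a cancels: ΔRT = b·(log₂ n₂ − log₂ n₁) = b·log₂(n₂/n₁).
log₂(6) − log₂(4) = 2.5850 − 2 = 0.5850.
ΔRT = 111.7 × 0.5850 = 65.340 ms.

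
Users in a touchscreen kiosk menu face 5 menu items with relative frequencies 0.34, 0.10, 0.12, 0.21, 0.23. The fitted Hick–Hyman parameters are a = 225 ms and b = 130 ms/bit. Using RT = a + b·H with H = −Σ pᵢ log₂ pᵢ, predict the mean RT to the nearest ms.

510 ms

Entropy contributions −pᵢ log₂ pᵢ: 0.5292, 0.3322, 0.3671, 0.4728, 0.4877; sum H = 2.1889 bits.
RT = a + bH = 225 + 130·2.1889 = 509.56 ms.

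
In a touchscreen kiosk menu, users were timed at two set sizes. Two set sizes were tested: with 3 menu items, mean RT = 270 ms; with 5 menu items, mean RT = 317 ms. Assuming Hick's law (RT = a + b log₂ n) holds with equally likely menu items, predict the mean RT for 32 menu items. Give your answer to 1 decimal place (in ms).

Solve the two-equation system in a and b:
  b = (317 − 270) / (log₂ 5 − log₂ 3) = 47 / (2.3219 − 1.5850) = 63.775 ms/bit
  a = 270 − 63.775 × 1.5850 = 168.919 ms
Then RT(32) = 168.919 + 63.775 × log₂ 32 = 168.919 + 63.775 × 5 ≈ 487.794 ms.

487.8 ms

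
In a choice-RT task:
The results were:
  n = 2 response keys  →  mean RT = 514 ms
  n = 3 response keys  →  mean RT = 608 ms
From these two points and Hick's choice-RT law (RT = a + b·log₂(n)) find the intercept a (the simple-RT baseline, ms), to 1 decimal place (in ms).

353.3 ms

The slope on a log₂ axis is (608 − 514) / (1.5850 − 1) = 160.694 ms/bit.
Intercept: a = 514 − 160.694·log₂(2) = 353.306 ms.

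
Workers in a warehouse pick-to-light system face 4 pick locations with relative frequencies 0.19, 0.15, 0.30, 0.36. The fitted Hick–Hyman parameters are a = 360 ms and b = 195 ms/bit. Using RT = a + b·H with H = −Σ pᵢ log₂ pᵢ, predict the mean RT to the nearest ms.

734 ms

H = 0.19·log₂(1/0.19) + 0.15·log₂(1/0.15) + 0.30·log₂(1/0.30) + 0.36·log₂(1/0.36) = 1.9175 bits.
RT = 360 + 195 × 1.9175 = 733.91 ms.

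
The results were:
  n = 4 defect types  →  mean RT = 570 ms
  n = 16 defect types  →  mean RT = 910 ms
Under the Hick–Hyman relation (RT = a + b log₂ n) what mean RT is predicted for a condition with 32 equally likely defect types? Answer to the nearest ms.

Solve the two-equation system in a and b:
  b = (910 − 570) / (log₂ 16 − log₂ 4) = 340 / (4 − 2) = 170 ms/bit
  a = 570 − 170 × 2 = 230 ms
Then RT(32) = 230 + 170 × log₂ 32 = 230 + 170 × 5 ≈ 1080.000 ms.

1080 ms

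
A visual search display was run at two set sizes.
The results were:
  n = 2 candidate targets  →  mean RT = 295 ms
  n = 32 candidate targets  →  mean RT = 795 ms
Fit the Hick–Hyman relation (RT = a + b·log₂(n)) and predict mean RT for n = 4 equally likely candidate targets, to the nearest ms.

420 ms

Fit slope and intercept:
  b = (795 − 295) / (log₂ 32 − log₂ 2) = 500 / (5 − 1) = 125 ms/bit
  a = 295 − 125 × 1 = 170 ms
Then RT(4) = 170 + 125 × log₂ 4 = 170 + 125 × 2 ≈ 420.000 ms.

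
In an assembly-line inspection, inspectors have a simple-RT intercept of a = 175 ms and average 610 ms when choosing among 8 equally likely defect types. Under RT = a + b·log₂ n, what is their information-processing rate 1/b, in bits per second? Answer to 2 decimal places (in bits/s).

6.90 bits/s

Choice component = 610 − 175 = 435 ms over log₂(8) = 3 bits.
b = 435 / 3 = 145.000 ms/bit, so 1/b = 6.897 bits/s.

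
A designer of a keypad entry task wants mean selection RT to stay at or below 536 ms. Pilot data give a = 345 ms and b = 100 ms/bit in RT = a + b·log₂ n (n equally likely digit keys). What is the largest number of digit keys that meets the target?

Set 345 + 100·log₂ n ≤ 536 → log₂ n ≤ (536 − 345)/100 = 1.9100.
So n ≤ 2^1.9100 = 3.758; the largest integer n is 3.

3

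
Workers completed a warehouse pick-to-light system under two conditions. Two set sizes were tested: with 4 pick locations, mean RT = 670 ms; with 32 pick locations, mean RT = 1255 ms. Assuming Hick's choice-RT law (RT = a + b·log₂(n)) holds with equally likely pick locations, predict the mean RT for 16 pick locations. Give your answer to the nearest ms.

1060 ms

With log₂ n on the abscissa the relation is linear; from the two conditions:
  b = (1255 − 670) / (log₂ 32 − log₂ 4) = 585 / (5 − 2) = 195 ms/bit
  a = 670 − 195 × 2 = 280 ms
Then RT(16) = 280 + 195 × log₂ 16 = 280 + 195 × 4 ≈ 1060.000 ms.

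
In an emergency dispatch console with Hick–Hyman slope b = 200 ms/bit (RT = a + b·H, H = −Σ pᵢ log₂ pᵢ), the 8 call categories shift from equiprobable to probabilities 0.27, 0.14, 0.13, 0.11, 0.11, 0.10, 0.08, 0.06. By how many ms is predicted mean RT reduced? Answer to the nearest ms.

The RT saving is b·ΔH. Equiprobable H₀ = log₂(8) = 3.0000 bits; with the given probabilities H = 2.8576 bits.
b·(H₀ − H) = 200 × (3.0000 − 2.8576) = 28.48 ms.

28 ms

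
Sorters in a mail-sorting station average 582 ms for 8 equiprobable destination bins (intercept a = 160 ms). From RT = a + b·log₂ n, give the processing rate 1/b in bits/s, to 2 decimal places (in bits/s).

7.11 bits/s

Choice component = 582 − 160 = 422 ms over log₂(8) = 3 bits.
b = 422 / 3 = 140.667 ms/bit, so 1/b = 7.109 bits/s.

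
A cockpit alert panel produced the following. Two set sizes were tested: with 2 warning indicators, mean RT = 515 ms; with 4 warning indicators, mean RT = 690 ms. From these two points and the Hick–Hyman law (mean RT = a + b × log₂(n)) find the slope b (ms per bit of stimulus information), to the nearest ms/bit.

The slope on a log₂ axis is (690 − 515) / (2 − 1) = 175 ms/bit.

175 ms/bit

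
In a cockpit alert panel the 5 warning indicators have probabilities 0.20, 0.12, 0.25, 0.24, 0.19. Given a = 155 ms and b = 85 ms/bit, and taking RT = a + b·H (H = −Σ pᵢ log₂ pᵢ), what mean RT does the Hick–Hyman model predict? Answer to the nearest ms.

349 ms

H = 0.20·log₂(1/0.20) + 0.12·log₂(1/0.12) + 0.25·log₂(1/0.25) + 0.24·log₂(1/0.24) + 0.19·log₂(1/0.19) = 2.2808 bits.
RT = 155 + 85 × 2.2808 = 348.87 ms.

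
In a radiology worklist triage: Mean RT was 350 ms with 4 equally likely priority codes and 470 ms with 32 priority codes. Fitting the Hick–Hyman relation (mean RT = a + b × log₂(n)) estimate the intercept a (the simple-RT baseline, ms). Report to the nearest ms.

270 ms

b = (RT₂ − RT₁)/(log₂ n₂ − log₂ n₁) = (470 − 350)/(5 − 2) = 40 ms/bit.
Intercept: a = 350 − 40·log₂(4) = 270.000 ms.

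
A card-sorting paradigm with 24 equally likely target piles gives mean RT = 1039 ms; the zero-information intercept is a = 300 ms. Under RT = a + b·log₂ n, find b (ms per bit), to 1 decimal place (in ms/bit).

161.2 ms/bit

b = (1039 − 300) / log₂(24) = 739 / 4.5850 = 161.179 ms/bit.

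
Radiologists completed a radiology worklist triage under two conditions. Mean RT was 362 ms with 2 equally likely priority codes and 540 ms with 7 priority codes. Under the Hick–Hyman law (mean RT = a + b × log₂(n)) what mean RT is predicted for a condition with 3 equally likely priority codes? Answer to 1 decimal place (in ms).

Solve the two-equation system in a and b:
  b = (540 − 362) / (log₂ 7 − log₂ 2) = 178 / (2.8074 − 1) = 98.486 ms/bit
  a = 362 − 98.486 × 1 = 263.514 ms
Then RT(3) = 263.514 + 98.486 × log₂ 3 = 263.514 + 98.486 × 1.5850 ≈ 419.611 ms.

419.6 ms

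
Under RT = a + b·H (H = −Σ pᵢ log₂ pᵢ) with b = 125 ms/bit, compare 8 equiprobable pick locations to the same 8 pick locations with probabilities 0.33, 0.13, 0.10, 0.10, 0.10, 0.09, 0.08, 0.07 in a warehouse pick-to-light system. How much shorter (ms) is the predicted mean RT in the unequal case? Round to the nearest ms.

Equiprobable entropy H₀ = log₂ 8 = 3.0000 bits.
Skewed entropy H = −Σ pᵢ log₂ pᵢ = 2.7798 bits.
ΔRT = b·(H₀ − H) = 125 × 0.2202 = 27.53 ms.

28 ms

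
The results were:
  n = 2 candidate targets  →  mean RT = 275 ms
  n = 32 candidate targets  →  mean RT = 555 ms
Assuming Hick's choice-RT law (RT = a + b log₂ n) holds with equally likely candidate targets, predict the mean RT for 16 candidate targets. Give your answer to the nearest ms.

485 ms

Solve the two-equation system in a and b:
  b = (555 − 275) / (log₂ 32 − log₂ 2) = 280 / (5 − 1) = 70 ms/bit
  a = 275 − 70 × 1 = 205 ms
Then RT(16) = 205 + 70 × log₂ 16 = 205 + 70 × 4 ≈ 485.000 ms.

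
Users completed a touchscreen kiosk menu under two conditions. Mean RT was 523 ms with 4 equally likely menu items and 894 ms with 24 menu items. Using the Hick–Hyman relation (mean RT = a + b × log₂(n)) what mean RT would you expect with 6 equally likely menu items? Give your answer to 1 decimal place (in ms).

RT is linear in log₂ n, so two points fix the line:
  b = (894 − 523) / (log₂ 24 − log₂ 4) = 371 / (4.5850 − 2) = 143.522 ms/bit
  a = 523 − 143.522 × 2 = 235.955 ms
Then RT(6) = 235.955 + 143.522 × log₂ 6 = 235.955 + 143.522 × 2.5850 ≈ 606.955 ms.

607.0 ms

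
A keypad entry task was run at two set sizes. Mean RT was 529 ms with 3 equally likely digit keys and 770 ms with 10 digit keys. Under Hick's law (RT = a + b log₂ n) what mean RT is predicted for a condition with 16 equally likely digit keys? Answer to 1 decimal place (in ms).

Fit slope and intercept:
  b = (770 − 529) / (log₂ 10 − log₂ 3) = 241 / (3.3219 − 1.5850) = 138.748 ms/bit
  a = 529 − 138.748 × 1.5850 = 309.090 ms
Then RT(16) = 309.090 + 138.748 × log₂ 16 = 309.090 + 138.748 × 4 ≈ 864.081 ms.

864.1 ms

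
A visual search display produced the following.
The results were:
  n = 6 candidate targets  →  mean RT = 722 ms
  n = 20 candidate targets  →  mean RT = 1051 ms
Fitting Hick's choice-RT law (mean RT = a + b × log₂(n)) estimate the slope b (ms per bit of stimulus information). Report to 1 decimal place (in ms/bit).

189.4 ms/bit

Slope: b = (1051 − 722) / (log₂ 20 − log₂ 6) = 329/1.7370 = 189.411 ms/bit.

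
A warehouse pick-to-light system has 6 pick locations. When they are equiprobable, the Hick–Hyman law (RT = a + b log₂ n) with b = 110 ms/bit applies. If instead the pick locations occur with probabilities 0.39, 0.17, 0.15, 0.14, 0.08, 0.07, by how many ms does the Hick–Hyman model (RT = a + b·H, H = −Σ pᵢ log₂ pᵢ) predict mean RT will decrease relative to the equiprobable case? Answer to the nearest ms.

28 ms

Equiprobable entropy H₀ = log₂ 6 = 2.5850 bits.
Skewed entropy H = −Σ pᵢ log₂ pᵢ = 2.3321 bits.
ΔRT = b·(H₀ − H) = 110 × 0.2529 = 27.81 ms.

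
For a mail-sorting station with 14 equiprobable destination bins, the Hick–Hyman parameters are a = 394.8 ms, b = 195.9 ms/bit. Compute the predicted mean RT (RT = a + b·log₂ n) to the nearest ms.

1141 ms

log₂(14) = 3.8074 bits, so RT = 394.8 + 195.9 × 3.8074 ≈ 1140.661 ms.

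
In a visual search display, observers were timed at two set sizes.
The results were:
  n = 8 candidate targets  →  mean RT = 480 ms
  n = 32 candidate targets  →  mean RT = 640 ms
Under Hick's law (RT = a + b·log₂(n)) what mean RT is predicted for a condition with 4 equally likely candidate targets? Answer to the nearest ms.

Fit slope and intercept:
  b = (640 − 480) / (log₂ 32 − log₂ 8) = 160 / (5 − 3) = 80 ms/bit
  a = 480 − 80 × 3 = 240 ms
Then RT(4) = 240 + 80 × log₂ 4 = 240 + 80 × 2 ≈ 400.000 ms.

400 ms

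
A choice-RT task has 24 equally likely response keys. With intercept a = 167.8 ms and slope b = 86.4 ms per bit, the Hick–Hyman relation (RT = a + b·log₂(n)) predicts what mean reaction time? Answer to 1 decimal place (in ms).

563.9 ms

log₂(24) = 4.5850 bits, so RT = 167.8 + 86.4 × 4.5850 ≈ 563.941 ms.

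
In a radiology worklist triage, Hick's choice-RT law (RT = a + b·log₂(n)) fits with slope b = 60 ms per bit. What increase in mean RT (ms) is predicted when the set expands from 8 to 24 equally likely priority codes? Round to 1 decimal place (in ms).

95.1 ms

The intercept a cancels: ΔRT = b·(log₂ n₂ − log₂ n₁) = b·log₂(n₂/n₁).
log₂(24) − log₂(8) = 4.5850 − 3 = 1.5850.
ΔRT = 60 × 1.5850 = 95.098 ms.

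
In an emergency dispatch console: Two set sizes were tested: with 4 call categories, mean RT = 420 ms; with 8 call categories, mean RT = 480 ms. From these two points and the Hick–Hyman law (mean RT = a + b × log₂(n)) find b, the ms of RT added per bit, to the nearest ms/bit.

60 ms/bit

Slope: b = (480 − 420) / (log₂ 8 − log₂ 4) = 60/1.0000 = 60 ms/bit.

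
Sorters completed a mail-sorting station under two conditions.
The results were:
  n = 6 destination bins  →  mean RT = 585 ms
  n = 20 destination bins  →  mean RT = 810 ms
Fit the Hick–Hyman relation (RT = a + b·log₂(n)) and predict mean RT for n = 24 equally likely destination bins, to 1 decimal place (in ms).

RT is linear in log₂ n, so two points fix the line:
  b = (810 − 585) / (log₂ 20 − log₂ 6) = 225 / (4.3219 − 2.5850) = 129.536 ms/bit
  a = 585 − 129.536 × 2.5850 = 250.154 ms
Then RT(24) = 250.154 + 129.536 × log₂ 24 = 250.154 + 129.536 × 4.5850 ≈ 844.072 ms.

844.1 ms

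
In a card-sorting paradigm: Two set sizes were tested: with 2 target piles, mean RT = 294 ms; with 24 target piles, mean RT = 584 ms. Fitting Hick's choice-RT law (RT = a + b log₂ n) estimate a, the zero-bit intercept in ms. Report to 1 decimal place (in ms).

213.1 ms

The slope on a log₂ axis is (584 − 294) / (4.5850 − 1) = 80.893 ms/bit.
Intercept: a = 294 − 80.893·log₂(2) = 213.107 ms.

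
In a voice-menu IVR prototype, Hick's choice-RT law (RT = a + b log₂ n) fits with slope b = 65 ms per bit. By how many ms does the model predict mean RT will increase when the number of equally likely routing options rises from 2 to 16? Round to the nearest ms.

ΔRT = (a + b log₂ n₂) − (a + b log₂ n₁) = b·(log₂ n₂ − log₂ n₁).
log₂(16) − log₂(2) = log₂(16/2) = log₂(8) = 3.
ΔRT = 65 × 3.0000 = 195.000 ms.

195 ms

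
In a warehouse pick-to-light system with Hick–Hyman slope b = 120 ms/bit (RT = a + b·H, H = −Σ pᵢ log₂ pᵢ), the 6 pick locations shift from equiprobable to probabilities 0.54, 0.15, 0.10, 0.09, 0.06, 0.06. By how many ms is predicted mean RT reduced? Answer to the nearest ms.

67 ms

Equiprobable entropy H₀ = log₂ 6 = 2.5850 bits.
Skewed entropy H = −Σ pᵢ log₂ pᵢ = 2.0225 bits.
ΔRT = b·(H₀ − H) = 120 × 0.5625 = 67.50 ms.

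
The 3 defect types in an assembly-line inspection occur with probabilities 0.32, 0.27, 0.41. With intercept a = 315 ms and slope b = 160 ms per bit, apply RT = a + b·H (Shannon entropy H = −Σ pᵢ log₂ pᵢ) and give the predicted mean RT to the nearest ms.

565 ms

Entropy contributions −pᵢ log₂ pᵢ: 0.5260, 0.5100, 0.5274; sum H = 1.5634 bits.
RT = a + bH = 315 + 160·1.5634 = 565.15 ms.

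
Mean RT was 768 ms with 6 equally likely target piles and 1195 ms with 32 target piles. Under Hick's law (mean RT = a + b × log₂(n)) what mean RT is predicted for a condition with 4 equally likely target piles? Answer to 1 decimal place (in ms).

Solve the two-equation system in a and b:
  b = (1195 − 768) / (log₂ 32 − log₂ 6) = 427 / (5 − 2.5850) = 176.809 ms/bit
  a = 768 − 176.809 × 2.5850 = 310.956 ms
Then RT(4) = 310.956 + 176.809 × log₂ 4 = 310.956 + 176.809 × 2 ≈ 664.573 ms.

664.6 ms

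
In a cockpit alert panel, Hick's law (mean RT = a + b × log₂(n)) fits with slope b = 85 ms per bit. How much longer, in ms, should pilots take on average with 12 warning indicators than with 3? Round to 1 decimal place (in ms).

170.0 ms

ΔRT = (a + b log₂ n₂) − (a + b log₂ n₁) = b·(log₂ n₂ − log₂ n₁).
log₂(12) − log₂(3) = log₂(12/3) = log₂(4) = 2.
ΔRT = 85 × 2.0000 = 170.000 ms.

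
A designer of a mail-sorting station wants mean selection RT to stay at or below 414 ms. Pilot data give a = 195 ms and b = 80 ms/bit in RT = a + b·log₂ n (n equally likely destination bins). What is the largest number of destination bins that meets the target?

6

Set 195 + 80·log₂ n ≤ 414 → log₂ n ≤ (414 − 195)/80 = 2.7375.
So n ≤ 2^2.7375 = 6.669; the largest integer n is 6.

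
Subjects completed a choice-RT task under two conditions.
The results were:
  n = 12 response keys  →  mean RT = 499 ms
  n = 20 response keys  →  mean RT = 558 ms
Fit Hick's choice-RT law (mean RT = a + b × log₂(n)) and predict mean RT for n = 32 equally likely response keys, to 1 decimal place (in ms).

612.3 ms

RT is linear in log₂ n, so two points fix the line:
  b = (558 − 499) / (log₂ 20 − log₂ 12) = 59 / (4.3219 − 3.5850) = 80.058 ms/bit
  a = 499 − 80.058 × 3.5850 = 211.995 ms
Then RT(32) = 211.995 + 80.058 × log₂ 32 = 211.995 + 80.058 × 5 ≈ 612.285 ms.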